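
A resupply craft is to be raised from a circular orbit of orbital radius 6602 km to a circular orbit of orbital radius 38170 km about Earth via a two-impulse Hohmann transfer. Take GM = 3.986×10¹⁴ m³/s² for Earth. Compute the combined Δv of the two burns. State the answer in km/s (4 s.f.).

Δv_total ≈ 3.853 km/s

r₁ = 6602 km = 6.602×10⁶ m.
r₂ = 38170 km = 3.817×10⁷ m.
Transfer ellipse a_t = (r₁ + r₂)/2 = 2.239×10⁷ m.
At r₁: circular v_c1 = √(μ/r₁) = 7770 m/s; transfer-perigee v_p = √[μ(2/r₁ − 1/a_t)] = 10150 m/s.
Δv₁ = v_p − v_c1 = 2376 m/s.
At r₂: circular v_c2 = √(μ/r₂) = 3232 m/s; transfer-apogee v_a = √[μ(2/r₂ − 1/a_t)] = 1755 m/s.
Δv₂ = v_c2 − v_a = 1477 m/s.
Total Δv = Δv₁ + Δv₂ = 3853 m/s = 3.853 km/s.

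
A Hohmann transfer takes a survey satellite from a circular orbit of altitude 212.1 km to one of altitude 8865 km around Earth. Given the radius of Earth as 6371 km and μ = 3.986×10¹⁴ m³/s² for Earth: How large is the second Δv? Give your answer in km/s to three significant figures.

r₁ = 6371 + 212.1 = 6583.1 km = 6.5831×10⁶ m.
r₂ = 6371 + 8865 = 15236 km = 1.5236×10⁷ m.
Transfer ellipse a_t = (r₁ + r₂)/2 = 1.091×10⁷ m.
At r₁: circular v_c1 = √(μ/r₁) = 7781 m/s; transfer-perigee v_p = √[μ(2/r₁ − 1/a_t)] = 9196 m/s.
At r₂: circular v_c2 = √(μ/r₂) = 5115 m/s; transfer-apogee v_a = √[μ(2/r₂ − 1/a_t)] = 3973 m/s.
Δv₂ = v_c2 − v_a = 1142 m/s.
= 1.142 km/s.

Δv ≈ 1.14 km/s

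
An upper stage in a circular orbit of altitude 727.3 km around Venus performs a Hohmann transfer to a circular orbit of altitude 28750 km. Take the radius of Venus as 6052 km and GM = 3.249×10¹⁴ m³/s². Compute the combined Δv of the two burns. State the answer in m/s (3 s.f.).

Δv_total ≈ 3340 m/s

r₁ = 6052 + 727.3 = 6779.3 km = 6.7793×10⁶ m.
r₂ = 6052 + 28750 = 34802 km = 3.4802×10⁷ m.
Transfer ellipse a_t = (r₁ + r₂)/2 = 2.079×10⁷ m.
At r₁: circular v_c1 = √(μ/r₁) = 6923 m/s; transfer-periapsis v_p = √[μ(2/r₁ − 1/a_t)] = 8957 m/s.
Δv₁ = v_p − v_c1 = 2034 m/s.
At r₂: circular v_c2 = √(μ/r₂) = 3055 m/s; transfer-apoapsis v_a = √[μ(2/r₂ − 1/a_t)] = 1745 m/s.
Δv₂ = v_c2 − v_a = 1311 m/s.
Total Δv = Δv₁ + Δv₂ = 3345 m/s.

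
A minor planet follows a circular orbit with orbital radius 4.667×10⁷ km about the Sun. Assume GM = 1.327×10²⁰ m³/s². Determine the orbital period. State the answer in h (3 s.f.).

r = 4.667×10⁷ km = 4.667×10¹⁰ m.
Kepler's third law: T = 2π√(r³/μ) = 2π√((4.667×10¹⁰)³ / 1.327×10²⁰).
r³/μ = 7.660×10¹¹ s², so T = 2π × 8.752×10⁵ = 5.499×10⁶ s.
Converting: 5.499×10⁶ s ÷ 3600 = 1528 h.

T ≈ 1530 h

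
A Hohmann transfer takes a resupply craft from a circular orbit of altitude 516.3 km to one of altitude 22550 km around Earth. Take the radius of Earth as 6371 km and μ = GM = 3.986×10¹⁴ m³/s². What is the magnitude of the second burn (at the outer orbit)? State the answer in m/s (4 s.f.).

r₁ = 6371 + 516.3 = 6887.3 km = 6.8873×10⁶ m.
r₂ = 6371 + 22550 = 28921 km = 2.8921×10⁷ m.
Transfer ellipse a_t = (r₁ + r₂)/2 = 1.790×10⁷ m.
At r₁: circular v_c1 = √(μ/r₁) = 7608 m/s; transfer-perigee v_p = √[μ(2/r₁ − 1/a_t)] = 9669 m/s.
At r₂: circular v_c2 = √(μ/r₂) = 3712 m/s; transfer-apogee v_a = √[μ(2/r₂ − 1/a_t)] = 2303 m/s.
Δv₂ = v_c2 − v_a = 1410 m/s.

Δv ≈ 1410 m/s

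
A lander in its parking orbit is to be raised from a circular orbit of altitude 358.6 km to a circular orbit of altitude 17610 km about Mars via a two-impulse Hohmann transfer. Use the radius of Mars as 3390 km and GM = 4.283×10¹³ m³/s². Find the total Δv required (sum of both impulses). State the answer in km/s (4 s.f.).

Δv_total ≈ 1.665 km/s

r₁ = 3390 + 358.6 = 3748.6 km = 3.7486×10⁶ m.
r₂ = 3390 + 17610 = 21000 km = 2.1000×10⁷ m.
Transfer ellipse a_t = (r₁ + r₂)/2 = 1.237×10⁷ m.
At r₁: circular v_c1 = √(μ/r₁) = 3380 m/s; transfer-periapsis v_p = √[μ(2/r₁ − 1/a_t)] = 4403 m/s.
Δv₁ = v_p − v_c1 = 1023 m/s.
At r₂: circular v_c2 = √(μ/r₂) = 1428 m/s; transfer-apoapsis v_a = √[μ(2/r₂ − 1/a_t)] = 786.0 m/s.
Δv₂ = v_c2 − v_a = 642.1 m/s.
Total Δv = Δv₁ + Δv₂ = 1665 m/s = 1.665 km/s.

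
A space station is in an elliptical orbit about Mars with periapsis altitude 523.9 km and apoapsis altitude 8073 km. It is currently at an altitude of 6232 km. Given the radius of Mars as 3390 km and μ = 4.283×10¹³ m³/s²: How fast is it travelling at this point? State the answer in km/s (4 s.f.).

r_p = 3390 + 523.9 = 3913.9 km = 3.9139×10⁶ m.
r_a = 3390 + 8073 = 11463 km = 1.1463×10⁷ m.
r = 3390 + 6232 = 9622.0 km = 9.622×10⁶ m.
Semi-major axis a = (r_p + r_a)/2 = 7688.4 km = 7.688×10⁶ m.
Vis-viva: v² = μ(2/r − 1/a) = 4.283×10¹³ × (2.079×10⁻⁷ − 1.301×10⁻⁷) = 3.332×10⁶ m²/s².
v = 1825 m/s = 1.825 km/s.

v ≈ 1.825 km/s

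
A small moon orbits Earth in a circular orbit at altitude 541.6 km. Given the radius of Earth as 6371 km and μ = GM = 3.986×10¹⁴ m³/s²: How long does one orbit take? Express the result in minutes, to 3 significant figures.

r = 6371 + 541.6 = 6912.6 km = 6.9126×10⁶ m.
Kepler's third law: T = 2π√(r³/μ) = 2π√((6.913×10⁶)³ / 3.986×10¹⁴).
r³/μ = 8.287×10⁵ s², so T = 2π × 9.103×10² = 5.720×10³ s.
Converting: 5.720×10³ s ÷ 60.00 = 95.33 minutes.

T ≈ 95.3 minutes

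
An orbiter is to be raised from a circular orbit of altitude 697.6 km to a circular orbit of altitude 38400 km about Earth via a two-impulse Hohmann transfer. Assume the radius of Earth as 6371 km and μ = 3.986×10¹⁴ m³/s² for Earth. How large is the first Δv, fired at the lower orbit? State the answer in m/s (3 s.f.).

r₁ = 6371 + 697.6 = 7068.6 km = 7.0686×10⁶ m.
r₂ = 6371 + 38400 = 44771 km = 4.4771×10⁷ m.
Transfer ellipse a_t = (r₁ + r₂)/2 = 2.592×10⁷ m.
At r₁: circular v_c1 = √(μ/r₁) = 7509 m/s; transfer-perigee v_p = √[μ(2/r₁ − 1/a_t)] = 9869 m/s.
Δv₁ = v_p − v_c1 = 2360 m/s.

Δv ≈ 2360 m/s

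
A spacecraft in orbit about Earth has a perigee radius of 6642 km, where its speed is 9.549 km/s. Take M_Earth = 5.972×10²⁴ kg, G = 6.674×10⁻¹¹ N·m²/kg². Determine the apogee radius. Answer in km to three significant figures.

μ = GM = 6.674×10⁻¹¹ × 5.972×10²⁴ = 3.986×10¹⁴ m³/s².
r_p = 6.642×10⁶ m.
Specific energy ε = v²/2 − μ/r = -1.442×10⁷ J/kg, so a = −μ/(2ε) = 1.382×10⁷ m.
The apsides satisfy r_p + r_a = 2a, so the apogee radius is 2a − r_p = 2.101×10⁷ m = 21006 km.

apogee radius ≈ 21000 km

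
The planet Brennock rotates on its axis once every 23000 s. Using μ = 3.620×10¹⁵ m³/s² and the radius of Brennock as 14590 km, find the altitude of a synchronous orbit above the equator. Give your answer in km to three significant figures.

h_sync ≈ 21900 km

A synchronous orbit has period T, so by Kepler's third law a = (μT²/4π²)^(1/3).
μT²/4π² = 3.620×10¹⁵ × (2.300×10⁴)² / 39.48 = 4.851×10²² m³.
a = 3.647×10⁷ m = 36470 km.
Altitude h = a − R = 36470 − 14590 = 21880 km.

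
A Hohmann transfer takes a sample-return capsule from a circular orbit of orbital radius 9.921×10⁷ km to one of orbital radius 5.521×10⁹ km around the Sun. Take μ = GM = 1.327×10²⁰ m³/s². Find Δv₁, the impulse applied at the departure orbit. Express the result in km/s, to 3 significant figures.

Δv ≈ 14.7 km/s

r₁ = 9.921×10⁷ km = 9.921×10¹⁰ m.
r₂ = 5.521×10⁹ km = 5.521×10¹² m.
Transfer ellipse a_t = (r₁ + r₂)/2 = 2.810×10¹² m.
At r₁: circular v_c1 = √(μ/r₁) = 36570 m/s; transfer-perihelion v_p = √[μ(2/r₁ − 1/a_t)] = 51260 m/s.
Δv₁ = v_p − v_c1 = 14690 m/s.
= 14.69 km/s.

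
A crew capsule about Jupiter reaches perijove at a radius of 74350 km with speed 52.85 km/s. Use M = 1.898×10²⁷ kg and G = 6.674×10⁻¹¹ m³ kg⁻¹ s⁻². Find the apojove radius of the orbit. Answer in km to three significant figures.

apojove radius ≈ 3.38×10⁵ km

μ = GM = 6.674×10⁻¹¹ × 1.898×10²⁷ = 1.267×10¹⁷ m³/s².
r_p = 7.435×10⁷ m.
Specific energy ε = v²/2 − μ/r = -3.072×10⁸ J/kg, so a = −μ/(2ε) = 2.062×10⁸ m.
The apsides satisfy r_p + r_a = 2a, so the apojove radius is 2a − r_p = 3.380×10⁸ m = 3.3803×10⁵ km.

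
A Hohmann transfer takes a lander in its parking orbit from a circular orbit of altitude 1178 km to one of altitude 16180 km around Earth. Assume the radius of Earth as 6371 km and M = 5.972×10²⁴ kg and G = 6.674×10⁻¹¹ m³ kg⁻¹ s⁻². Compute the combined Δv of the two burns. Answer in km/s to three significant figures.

Δv_total ≈ 2.85 km/s

μ = GM = 6.674×10⁻¹¹ × 5.972×10²⁴ = 3.986×10¹⁴ m³/s².
r₁ = 6371 + 1178 = 7549.0 km = 7.5490×10⁶ m.
r₂ = 6371 + 16180 = 22551 km = 2.2551×10⁷ m.
Transfer ellipse a_t = (r₁ + r₂)/2 = 1.505×10⁷ m.
At r₁: circular v_c1 = √(μ/r₁) = 7266 m/s; transfer-perigee v_p = √[μ(2/r₁ − 1/a_t)] = 8895 m/s.
Δv₁ = v_p − v_c1 = 1628 m/s.
At r₂: circular v_c2 = √(μ/r₂) = 4204 m/s; transfer-apogee v_a = √[μ(2/r₂ − 1/a_t)] = 2977 m/s.
Δv₂ = v_c2 − v_a = 1227 m/s.
Total Δv = Δv₁ + Δv₂ = 2855 m/s = 2.855 km/s.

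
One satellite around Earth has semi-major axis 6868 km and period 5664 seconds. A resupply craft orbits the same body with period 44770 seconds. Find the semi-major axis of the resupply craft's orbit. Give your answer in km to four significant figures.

Kepler's third law: a³ ∝ T², so a₂ = a₁ (T₂/T₁)^(2/3).
T₂/T₁ = 7.904, (T₂/T₁)^(2/3) = 3.968.
a₂ = 6868 × 3.968 = 27250 km.

a₂ ≈ 27250 km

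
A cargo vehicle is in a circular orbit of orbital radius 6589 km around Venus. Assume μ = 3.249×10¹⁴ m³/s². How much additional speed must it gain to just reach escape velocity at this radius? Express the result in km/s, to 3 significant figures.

r = 6589 km = 6.589×10⁶ m.
Circular speed v_c = √(μ/r) = 7022 m/s.
Escape speed v_esc = √(2μ/r) = √2 × v_c = 9931 m/s.
Δv = v_esc − v_c = 2909 m/s = 2.909 km/s.

Δv ≈ 2.91 km/s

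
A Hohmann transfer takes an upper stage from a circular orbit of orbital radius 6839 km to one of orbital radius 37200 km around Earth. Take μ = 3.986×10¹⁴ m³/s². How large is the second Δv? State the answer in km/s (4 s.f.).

Δv ≈ 1.449 km/s

r₁ = 6839 km = 6.839×10⁶ m.
r₂ = 37200 km = 3.720×10⁷ m.
Transfer ellipse a_t = (r₁ + r₂)/2 = 2.202×10⁷ m.
At r₁: circular v_c1 = √(μ/r₁) = 7634 m/s; transfer-perigee v_p = √[μ(2/r₁ − 1/a_t)] = 9923 m/s.
At r₂: circular v_c2 = √(μ/r₂) = 3273 m/s; transfer-apogee v_a = √[μ(2/r₂ − 1/a_t)] = 1824 m/s.
Δv₂ = v_c2 − v_a = 1449 m/s.
= 1.449 km/s.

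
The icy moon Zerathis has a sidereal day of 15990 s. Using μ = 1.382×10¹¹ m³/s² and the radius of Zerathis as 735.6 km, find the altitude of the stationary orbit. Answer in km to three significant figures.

A synchronous orbit has period T, so by Kepler's third law a = (μT²/4π²)^(1/3).
μT²/4π² = 1.382×10¹¹ × (1.599×10⁴)² / 39.48 = 8.950×10¹⁷ m³.
a = 9.637×10⁵ m = 963.71 km.
Altitude h = a − R = 963.71 − 735.6 = 228.11 km.

h_sync ≈ 228 km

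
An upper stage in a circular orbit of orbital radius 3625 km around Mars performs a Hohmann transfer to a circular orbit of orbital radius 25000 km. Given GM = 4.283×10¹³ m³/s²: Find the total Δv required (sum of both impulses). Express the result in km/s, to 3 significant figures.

r₁ = 3625 km = 3.625×10⁶ m.
r₂ = 25000 km = 2.500×10⁷ m.
Transfer ellipse a_t = (r₁ + r₂)/2 = 1.431×10⁷ m.
At r₁: circular v_c1 = √(μ/r₁) = 3437 m/s; transfer-periapsis v_p = √[μ(2/r₁ − 1/a_t)] = 4543 m/s.
Δv₁ = v_p − v_c1 = 1106 m/s.
At r₂: circular v_c2 = √(μ/r₂) = 1309 m/s; transfer-apoapsis v_a = √[μ(2/r₂ − 1/a_t)] = 658.7 m/s.
Δv₂ = v_c2 − v_a = 650.2 m/s.
Total Δv = Δv₁ + Δv₂ = 1756 m/s = 1.756 km/s.

Δv_total ≈ 1.76 km/s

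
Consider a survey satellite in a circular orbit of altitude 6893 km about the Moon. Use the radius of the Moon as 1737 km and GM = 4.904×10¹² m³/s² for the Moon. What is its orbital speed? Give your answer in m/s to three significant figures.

v ≈ 754 m/s

r = 1737 + 6893 = 8630.0 km = 8.6300×10⁶ m.
For a circular orbit v = √(μ/r) = √(4.904×10¹² / 8.630×10⁶) = √(5.683×10⁵) = 753.8 m/s.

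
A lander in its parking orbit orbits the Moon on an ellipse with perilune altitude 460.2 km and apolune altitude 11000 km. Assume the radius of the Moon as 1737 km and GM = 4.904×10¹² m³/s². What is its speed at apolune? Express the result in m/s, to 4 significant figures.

r_p = 1737 + 460.2 = 2197.2 km = 2.1972×10⁶ m.
r_a = 1737 + 11000 = 12737 km = 1.2737×10⁷ m.
Semi-major axis a = (r_p + r_a)/2 = 7467.1 km = 7.467×10⁶ m.
Vis-viva: v² = μ(2/r − 1/a) = 4.904×10¹² × (1.570×10⁻⁷ − 1.339×10⁻⁷) = 1.133×10⁵ m²/s².
v = 336.6 m/s.

v ≈ 336.6 m/s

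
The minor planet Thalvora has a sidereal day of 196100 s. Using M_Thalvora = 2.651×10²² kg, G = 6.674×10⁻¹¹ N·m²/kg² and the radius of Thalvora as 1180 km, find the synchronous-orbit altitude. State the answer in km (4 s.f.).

h_sync ≈ 10810 km

μ = GM = 6.674×10⁻¹¹ × 2.651×10²² = 1.769×10¹² m³/s².
A synchronous orbit has period T, so by Kepler's third law a = (μT²/4π²)^(1/3).
μT²/4π² = 1.769×10¹² × (1.961×10⁵)² / 39.48 = 1.723×10²¹ m³.
a = 1.199×10⁷ m = 11989 km.
Altitude h = a − R = 11989 − 1180 = 10809 km.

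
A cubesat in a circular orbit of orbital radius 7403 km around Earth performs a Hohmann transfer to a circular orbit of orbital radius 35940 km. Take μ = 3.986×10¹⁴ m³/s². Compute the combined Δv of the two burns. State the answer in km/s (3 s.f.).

Δv_total ≈ 3.50 km/s

r₁ = 7403 km = 7.403×10⁶ m.
r₂ = 35940 km = 3.594×10⁷ m.
Transfer ellipse a_t = (r₁ + r₂)/2 = 2.167×10⁷ m.
At r₁: circular v_c1 = √(μ/r₁) = 7338 m/s; transfer-perigee v_p = √[μ(2/r₁ − 1/a_t)] = 9450 m/s.
Δv₁ = v_p − v_c1 = 2112 m/s.
At r₂: circular v_c2 = √(μ/r₂) = 3330 m/s; transfer-apogee v_a = √[μ(2/r₂ − 1/a_t)] = 1946 m/s.
Δv₂ = v_c2 − v_a = 1384 m/s.
Total Δv = Δv₁ + Δv₂ = 3496 m/s = 3.496 km/s.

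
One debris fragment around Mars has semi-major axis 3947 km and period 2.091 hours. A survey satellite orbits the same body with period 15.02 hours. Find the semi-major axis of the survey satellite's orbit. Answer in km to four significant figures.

a₂ ≈ 14690 km

Kepler's third law: a³ ∝ T², so a₂ = a₁ (T₂/T₁)^(2/3).
T₂/T₁ = 7.183, (T₂/T₁)^(2/3) = 3.723.
a₂ = 3947 × 3.723 = 14690 km.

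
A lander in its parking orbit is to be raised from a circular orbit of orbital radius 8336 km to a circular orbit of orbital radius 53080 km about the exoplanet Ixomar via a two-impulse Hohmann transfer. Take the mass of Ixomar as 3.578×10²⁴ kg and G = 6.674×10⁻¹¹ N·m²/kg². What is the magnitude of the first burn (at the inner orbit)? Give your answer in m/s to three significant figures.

Δv ≈ 1680 m/s

μ = GM = 6.674×10⁻¹¹ × 3.578×10²⁴ = 2.388×10¹⁴ m³/s².
r₁ = 8336 km = 8.336×10⁶ m.
r₂ = 53080 km = 5.308×10⁷ m.
Transfer ellipse a_t = (r₁ + r₂)/2 = 3.071×10⁷ m.
At r₁: circular v_c1 = √(μ/r₁) = 5352 m/s; transfer-periapsis v_p = √[μ(2/r₁ − 1/a_t)] = 7037 m/s.
Δv₁ = v_p − v_c1 = 1685 m/s.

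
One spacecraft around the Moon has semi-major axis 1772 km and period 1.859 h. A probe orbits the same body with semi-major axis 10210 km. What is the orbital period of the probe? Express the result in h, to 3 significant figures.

T₂ ≈ 25.7 h

Kepler's third law: T² ∝ a³, so T₂ = T₁ (a₂/a₁)^(3/2).
a₂/a₁ = 5.762, (a₂/a₁)^(3/2) = 13.83.
T₂ = 1.859 × 13.83 = 25.71 h.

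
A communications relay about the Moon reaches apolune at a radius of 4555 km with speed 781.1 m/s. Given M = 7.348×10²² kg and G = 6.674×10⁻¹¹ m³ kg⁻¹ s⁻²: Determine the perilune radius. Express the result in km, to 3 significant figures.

perilune radius ≈ 1800 km

μ = GM = 6.674×10⁻¹¹ × 7.348×10²² = 4.904×10¹² m³/s².
r_a = 4.555×10⁶ m.
Specific energy ε = v²/2 − μ/r = -7.716×10⁵ J/kg, so a = −μ/(2ε) = 3.178×10⁶ m.
The apsides satisfy r_p + r_a = 2a, so the perilune radius is 2a − r_a = 1.801×10⁶ m = 1800.9 km.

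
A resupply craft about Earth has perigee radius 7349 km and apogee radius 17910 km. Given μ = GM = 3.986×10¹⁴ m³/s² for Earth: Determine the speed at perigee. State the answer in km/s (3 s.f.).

Semi-major axis a = (r_p + r_a)/2 = 12630 km = 1.263×10⁷ m.
Vis-viva: v² = μ(2/r − 1/a) = 3.986×10¹⁴ × (2.721×10⁻⁷ − 7.918×10⁻⁸) = 7.692×10⁷ m²/s².
v = 8770 m/s = 8.770 km/s.

v ≈ 8.77 km/s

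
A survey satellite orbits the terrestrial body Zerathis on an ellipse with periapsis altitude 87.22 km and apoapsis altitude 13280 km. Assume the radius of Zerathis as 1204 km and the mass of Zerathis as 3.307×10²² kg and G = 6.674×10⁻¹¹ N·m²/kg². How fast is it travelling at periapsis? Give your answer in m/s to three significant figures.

v ≈ 1770 m/s

μ = GM = 6.674×10⁻¹¹ × 3.307×10²² = 2.207×10¹² m³/s².
r_p = 1204 + 87.22 = 1291.2 km = 1.2912×10⁶ m.
r_a = 1204 + 13280 = 14484 km = 1.4484×10⁷ m.
Semi-major axis a = (r_p + r_a)/2 = 7887.6 km = 7.888×10⁶ m.
Vis-viva: v² = μ(2/r − 1/a) = 2.207×10¹² × (1.549×10⁻⁶ − 1.268×10⁻⁷) = 3.139×10⁶ m²/s².
v = 1772 m/s.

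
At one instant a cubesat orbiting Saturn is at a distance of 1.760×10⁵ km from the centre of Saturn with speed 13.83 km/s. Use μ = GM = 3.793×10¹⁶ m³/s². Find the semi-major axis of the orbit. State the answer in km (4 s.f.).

a ≈ 1.582×10⁵ km

r = 1.760×10⁸ m.
Specific orbital energy ε = v²/2 − μ/r = (13830)²/2 − 3.793×10¹⁶/1.760×10⁸ = -1.199×10⁸ J/kg.
Since ε = −μ/(2a), a = −μ/(2ε) = 1.582×10⁸ m = 1.5820×10⁵ km.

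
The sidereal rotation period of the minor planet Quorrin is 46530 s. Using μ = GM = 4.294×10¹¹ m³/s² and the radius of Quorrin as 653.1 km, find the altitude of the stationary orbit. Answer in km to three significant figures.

h_sync ≈ 2210 km

A synchronous orbit has period T, so by Kepler's third law a = (μT²/4π²)^(1/3).
μT²/4π² = 4.294×10¹¹ × (4.653×10⁴)² / 39.48 = 2.355×10¹⁹ m³.
a = 2.866×10⁶ m = 2866.3 km.
Altitude h = a − R = 2866.3 − 653.1 = 2213.2 km.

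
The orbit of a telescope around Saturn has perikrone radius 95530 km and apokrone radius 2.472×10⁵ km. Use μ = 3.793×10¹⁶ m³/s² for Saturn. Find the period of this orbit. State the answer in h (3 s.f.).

Semi-major axis a = (r_p + r_a)/2 = (95530 + 2.4720×10⁵)/2 = 1.7136×10⁵ km = 1.714×10⁸ m.
By Kepler's third law T = 2π√(a³/μ) = 2π × 1.152×10⁴ = 7.237×10⁴ s.
= 20.10 h.

T ≈ 20.1 h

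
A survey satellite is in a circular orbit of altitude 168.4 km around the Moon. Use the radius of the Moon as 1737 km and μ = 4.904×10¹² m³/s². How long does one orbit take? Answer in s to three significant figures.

T ≈ 7460 s

r = 1737 + 168.4 = 1905.4 km = 1.9054×10⁶ m.
Kepler's third law: T = 2π√(r³/μ) = 2π√((1.905×10⁶)³ / 4.904×10¹²).
r³/μ = 1.411×10⁶ s², so T = 2π × 1.188×10³ = 7.462×10³ s.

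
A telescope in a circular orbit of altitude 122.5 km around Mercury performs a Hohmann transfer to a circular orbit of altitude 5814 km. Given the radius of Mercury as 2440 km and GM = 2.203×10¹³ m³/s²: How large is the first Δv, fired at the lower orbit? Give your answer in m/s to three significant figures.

r₁ = 2440 + 122.5 = 2562.5 km = 2.5625×10⁶ m.
r₂ = 2440 + 5814 = 8254.0 km = 8.2540×10⁶ m.
Transfer ellipse a_t = (r₁ + r₂)/2 = 5.408×10⁶ m.
At r₁: circular v_c1 = √(μ/r₁) = 2932 m/s; transfer-periherm v_p = √[μ(2/r₁ − 1/a_t)] = 3622 m/s.
Δv₁ = v_p − v_c1 = 690.2 m/s.

Δv ≈ 690 m/s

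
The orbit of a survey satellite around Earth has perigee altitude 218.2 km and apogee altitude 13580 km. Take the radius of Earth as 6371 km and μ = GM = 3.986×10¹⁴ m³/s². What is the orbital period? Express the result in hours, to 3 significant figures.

T ≈ 4.23 hours

r_p = 6371 + 218.2 = 6589.2 km = 6.5892×10⁶ m.
r_a = 6371 + 13580 = 19951 km = 1.9951×10⁷ m.
Semi-major axis a = (r_p + r_a)/2 = (6589.2 + 19951)/2 = 13270 km = 1.327×10⁷ m.
By Kepler's third law T = 2π√(a³/μ) = 2π × 2.421×10³ = 1.521×10⁴ s.
= 4.226 hours.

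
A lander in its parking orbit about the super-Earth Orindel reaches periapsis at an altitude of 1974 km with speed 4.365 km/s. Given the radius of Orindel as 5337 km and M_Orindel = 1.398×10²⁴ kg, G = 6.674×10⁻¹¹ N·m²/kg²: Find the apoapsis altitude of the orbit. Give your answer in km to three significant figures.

apoapsis altitude ≈ 16200 km

μ = GM = 6.674×10⁻¹¹ × 1.398×10²⁴ = 9.330×10¹³ m³/s².
r_p = 5337 + 1974 = 7311.0 km = 7.311×10⁶ m.
Specific energy ε = v²/2 − μ/r = -3.235×10⁶ J/kg, so a = −μ/(2ε) = 1.442×10⁷ m.
The apsides satisfy r_p + r_a = 2a, so the apoapsis radius is 2a − r_p = 2.153×10⁷ m = 21528 km.
Apoapsis altitude = 21528 − 5337 = 16191 km.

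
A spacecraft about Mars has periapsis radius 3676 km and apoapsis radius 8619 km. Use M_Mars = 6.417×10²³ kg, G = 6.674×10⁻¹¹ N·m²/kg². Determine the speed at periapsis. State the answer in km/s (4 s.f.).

v ≈ 4.042 km/s

μ = GM = 6.674×10⁻¹¹ × 6.417×10²³ = 4.283×10¹³ m³/s².
Semi-major axis a = (r_p + r_a)/2 = 6147.5 km = 6.148×10⁶ m.
Vis-viva: v² = μ(2/r − 1/a) = 4.283×10¹³ × (5.441×10⁻⁷ − 1.627×10⁻⁷) = 1.633×10⁷ m²/s².
v = 4042 m/s = 4.042 km/s.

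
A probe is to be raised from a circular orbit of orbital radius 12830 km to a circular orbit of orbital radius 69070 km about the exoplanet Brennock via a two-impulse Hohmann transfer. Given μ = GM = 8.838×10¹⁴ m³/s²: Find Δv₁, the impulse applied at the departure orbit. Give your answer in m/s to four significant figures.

r₁ = 12830 km = 1.283×10⁷ m.
r₂ = 69070 km = 6.907×10⁷ m.
Transfer ellipse a_t = (r₁ + r₂)/2 = 4.095×10⁷ m.
At r₁: circular v_c1 = √(μ/r₁) = 8300 m/s; transfer-periapsis v_p = √[μ(2/r₁ − 1/a_t)] = 10780 m/s.
Δv₁ = v_p − v_c1 = 2479 m/s.

Δv ≈ 2479 m/s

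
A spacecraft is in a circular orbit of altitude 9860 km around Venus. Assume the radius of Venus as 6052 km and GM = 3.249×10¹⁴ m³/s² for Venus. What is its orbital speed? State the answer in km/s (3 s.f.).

r = 6052 + 9860 = 15912 km = 1.5912×10⁷ m.
For a circular orbit v = √(μ/r) = √(3.249×10¹⁴ / 1.591×10⁷) = √(2.042×10⁷) = 4519 m/s.
That is 4.519 km/s.

v ≈ 4.52 km/s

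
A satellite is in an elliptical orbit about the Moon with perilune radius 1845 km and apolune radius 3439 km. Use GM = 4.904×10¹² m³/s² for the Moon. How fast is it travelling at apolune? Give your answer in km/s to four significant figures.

Semi-major axis a = (r_p + r_a)/2 = 2642.0 km = 2.642×10⁶ m.
Vis-viva: v² = μ(2/r − 1/a) = 4.904×10¹² × (5.816×10⁻⁷ − 3.785×10⁻⁷) = 9.958×10⁵ m²/s².
v = 997.9 m/s = 0.9979 km/s.

v ≈ 0.9979 km/s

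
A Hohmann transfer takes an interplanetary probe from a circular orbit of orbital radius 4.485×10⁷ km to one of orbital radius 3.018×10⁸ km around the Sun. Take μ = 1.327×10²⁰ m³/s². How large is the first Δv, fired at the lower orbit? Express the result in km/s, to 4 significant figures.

r₁ = 4.485×10⁷ km = 4.485×10¹⁰ m.
r₂ = 3.018×10⁸ km = 3.018×10¹¹ m.
Transfer ellipse a_t = (r₁ + r₂)/2 = 1.733×10¹¹ m.
At r₁: circular v_c1 = √(μ/r₁) = 54390 m/s; transfer-perihelion v_p = √[μ(2/r₁ − 1/a_t)] = 71780 m/s.
Δv₁ = v_p − v_c1 = 17380 m/s.
= 17.38 km/s.

Δv ≈ 17.38 km/s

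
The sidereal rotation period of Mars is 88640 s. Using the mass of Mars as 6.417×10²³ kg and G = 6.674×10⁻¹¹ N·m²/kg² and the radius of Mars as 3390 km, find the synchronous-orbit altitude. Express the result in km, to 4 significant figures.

μ = GM = 6.674×10⁻¹¹ × 6.417×10²³ = 4.283×10¹³ m³/s².
A synchronous orbit has period T, so by Kepler's third law a = (μT²/4π²)^(1/3).
μT²/4π² = 4.283×10¹³ × (8.864×10⁴)² / 39.48 = 8.524×10²¹ m³.
a = 2.043×10⁷ m = 20427 km.
Altitude h = a − R = 20427 − 3390 = 17037 km.

h_sync ≈ 17040 km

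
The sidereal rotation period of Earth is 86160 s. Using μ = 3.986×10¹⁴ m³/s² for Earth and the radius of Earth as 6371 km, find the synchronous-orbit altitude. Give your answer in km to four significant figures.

A synchronous orbit has period T, so by Kepler's third law a = (μT²/4π²)^(1/3).
μT²/4π² = 3.986×10¹⁴ × (8.616×10⁴)² / 39.48 = 7.495×10²² m³.
a = 4.216×10⁷ m = 42163 km.
Altitude h = a − R = 42163 − 6371 = 35792 km.

h_sync ≈ 35790 km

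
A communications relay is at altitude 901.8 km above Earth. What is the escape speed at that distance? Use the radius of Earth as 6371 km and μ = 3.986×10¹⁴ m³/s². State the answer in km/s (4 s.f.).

r = 6371 + 901.8 = 7272.8 km = 7.2728×10⁶ m.
Escape speed v_esc = √(2μ/r) = √(2 × 3.986×10¹⁴ / 7.273×10⁶) = √(1.096×10⁸) = 10470 m/s.
= 10.47 km/s.

v_esc ≈ 10.47 km/s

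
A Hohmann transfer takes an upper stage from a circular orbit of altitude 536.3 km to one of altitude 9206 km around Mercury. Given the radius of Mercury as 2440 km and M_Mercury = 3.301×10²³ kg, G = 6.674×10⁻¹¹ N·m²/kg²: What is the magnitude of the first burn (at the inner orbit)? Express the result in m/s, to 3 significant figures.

Δv ≈ 713 m/s

μ = GM = 6.674×10⁻¹¹ × 3.301×10²³ = 2.203×10¹³ m³/s².
r₁ = 2440 + 536.3 = 2976.3 km = 2.9763×10⁶ m.
r₂ = 2440 + 9206 = 11646 km = 1.1646×10⁷ m.
Transfer ellipse a_t = (r₁ + r₂)/2 = 7.311×10⁶ m.
At r₁: circular v_c1 = √(μ/r₁) = 2721 m/s; transfer-periherm v_p = √[μ(2/r₁ − 1/a_t)] = 3434 m/s.
Δv₁ = v_p − v_c1 = 713.1 m/s.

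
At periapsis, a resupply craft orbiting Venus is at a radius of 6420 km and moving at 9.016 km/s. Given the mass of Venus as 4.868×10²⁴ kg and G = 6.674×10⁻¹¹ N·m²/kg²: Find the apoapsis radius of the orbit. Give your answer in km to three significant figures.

apoapsis radius ≈ 26200 km

μ = GM = 6.674×10⁻¹¹ × 4.868×10²⁴ = 3.249×10¹⁴ m³/s².
r_p = 6.420×10⁶ m.
Specific energy ε = v²/2 − μ/r = -9.962×10⁶ J/kg, so a = −μ/(2ε) = 1.631×10⁷ m.
The apsides satisfy r_p + r_a = 2a, so the apoapsis radius is 2a − r_p = 2.619×10⁷ m = 26193 km.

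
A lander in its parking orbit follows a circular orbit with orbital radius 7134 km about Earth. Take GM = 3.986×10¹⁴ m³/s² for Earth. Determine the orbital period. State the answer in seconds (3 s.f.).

T ≈ 6000 seconds

r = 7134 km = 7.134×10⁶ m.
Kepler's third law: T = 2π√(r³/μ) = 2π√((7.134×10⁶)³ / 3.986×10¹⁴).
r³/μ = 9.109×10⁵ s², so T = 2π × 9.544×10² = 5.997×10³ s.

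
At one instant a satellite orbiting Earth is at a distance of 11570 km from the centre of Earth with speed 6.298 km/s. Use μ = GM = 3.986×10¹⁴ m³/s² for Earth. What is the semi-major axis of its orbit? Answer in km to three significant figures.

a ≈ 13600 km

r = 1.157×10⁷ m.
Vis-viva rearranged: 1/a = 2/r − v²/μ = 1.729×10⁻⁷ − 9.951×10⁻⁸ = 7.335×10⁻⁸ m⁻¹.
a = 1.363×10⁷ m = 13633 km.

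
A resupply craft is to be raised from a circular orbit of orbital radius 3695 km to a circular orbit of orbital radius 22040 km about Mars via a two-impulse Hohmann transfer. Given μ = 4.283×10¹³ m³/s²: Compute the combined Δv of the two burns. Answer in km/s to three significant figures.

r₁ = 3695 km = 3.695×10⁶ m.
r₂ = 22040 km = 2.204×10⁷ m.
Transfer ellipse a_t = (r₁ + r₂)/2 = 1.287×10⁷ m.
At r₁: circular v_c1 = √(μ/r₁) = 3405 m/s; transfer-periapsis v_p = √[μ(2/r₁ − 1/a_t)] = 4456 m/s.
Δv₁ = v_p − v_c1 = 1051 m/s.
At r₂: circular v_c2 = √(μ/r₂) = 1394 m/s; transfer-apoapsis v_a = √[μ(2/r₂ − 1/a_t)] = 747.0 m/s.
Δv₂ = v_c2 − v_a = 647.0 m/s.
Total Δv = Δv₁ + Δv₂ = 1698 m/s = 1.698 km/s.

Δv_total ≈ 1.70 km/s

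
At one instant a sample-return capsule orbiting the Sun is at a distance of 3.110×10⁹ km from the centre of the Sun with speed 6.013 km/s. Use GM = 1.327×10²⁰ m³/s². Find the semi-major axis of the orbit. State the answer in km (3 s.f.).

r = 3.110×10¹² m.
Vis-viva rearranged: 1/a = 2/r − v²/μ = 6.431×10⁻¹³ − 2.725×10⁻¹³ = 3.706×10⁻¹³ m⁻¹.
a = 2.698×10¹² m = 2.6982×10⁹ km.

a ≈ 2.70×10⁹ km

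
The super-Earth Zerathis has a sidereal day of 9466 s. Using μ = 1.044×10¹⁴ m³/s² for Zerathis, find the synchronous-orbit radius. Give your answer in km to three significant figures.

A synchronous orbit has period T, so by Kepler's third law a = (μT²/4π²)^(1/3).
μT²/4π² = 1.044×10¹⁴ × (9.466×10³)² / 39.48 = 2.370×10²⁰ m³.
a = 6.188×10⁶ m = 6188.1 km.

r_sync ≈ 6190 km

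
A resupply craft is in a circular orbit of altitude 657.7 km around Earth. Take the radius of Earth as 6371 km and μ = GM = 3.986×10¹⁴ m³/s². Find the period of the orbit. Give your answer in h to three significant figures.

T ≈ 1.63 h

r = 6371 + 657.7 = 7028.7 km = 7.0287×10⁶ m.
Kepler's third law: T = 2π√(r³/μ) = 2π√((7.029×10⁶)³ / 3.986×10¹⁴).
r³/μ = 8.711×10⁵ s², so T = 2π × 9.333×10² = 5.864×10³ s.
Converting: 5.864×10³ s ÷ 3600 = 1.629 h.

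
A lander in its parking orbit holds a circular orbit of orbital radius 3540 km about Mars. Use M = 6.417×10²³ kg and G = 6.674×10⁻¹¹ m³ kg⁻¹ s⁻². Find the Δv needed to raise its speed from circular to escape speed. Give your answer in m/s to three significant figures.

Δv ≈ 1440 m/s

μ = GM = 6.674×10⁻¹¹ × 6.417×10²³ = 4.283×10¹³ m³/s².
r = 3540 km = 3.540×10⁶ m.
Circular speed v_c = √(μ/r) = 3478 m/s.
Escape speed v_esc = √(2μ/r) = √2 × v_c = 4919 m/s.
Δv = v_esc − v_c = 1441 m/s.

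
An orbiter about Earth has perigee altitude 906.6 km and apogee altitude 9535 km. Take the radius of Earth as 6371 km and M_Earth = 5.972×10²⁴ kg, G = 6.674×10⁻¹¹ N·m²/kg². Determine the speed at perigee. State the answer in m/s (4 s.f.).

μ = GM = 6.674×10⁻¹¹ × 5.972×10²⁴ = 3.986×10¹⁴ m³/s².
r_p = 6371 + 906.6 = 7277.6 km = 7.2776×10⁶ m.
r_a = 6371 + 9535 = 15906 km = 1.5906×10⁷ m.
Semi-major axis a = (r_p + r_a)/2 = 11592 km = 1.159×10⁷ m.
Vis-viva: v² = μ(2/r − 1/a) = 3.986×10¹⁴ × (2.748×10⁻⁷ − 8.627×10⁻⁸) = 7.515×10⁷ m²/s².
v = 8669 m/s.

v ≈ 8669 m/s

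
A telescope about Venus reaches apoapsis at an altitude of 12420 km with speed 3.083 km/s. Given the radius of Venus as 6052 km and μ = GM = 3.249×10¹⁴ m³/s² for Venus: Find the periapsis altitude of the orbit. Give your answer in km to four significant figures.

periapsis altitude ≈ 787.0 km

r_a = 6052 + 12420 = 18472 km = 1.847×10⁷ m.
Specific energy ε = v²/2 − μ/r = -1.284×10⁷ J/kg, so a = −μ/(2ε) = 1.266×10⁷ m.
The apsides satisfy r_p + r_a = 2a, so the periapsis radius is 2a − r_a = 6.839×10⁶ m = 6839.0 km.
Periapsis altitude = 6839.0 − 6052 = 786.96 km.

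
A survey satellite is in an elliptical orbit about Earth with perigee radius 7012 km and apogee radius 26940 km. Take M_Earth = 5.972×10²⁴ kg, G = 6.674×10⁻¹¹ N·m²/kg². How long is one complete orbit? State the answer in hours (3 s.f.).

T ≈ 6.11 hours

μ = GM = 6.674×10⁻¹¹ × 5.972×10²⁴ = 3.986×10¹⁴ m³/s².
Semi-major axis a = (r_p + r_a)/2 = (7012.0 + 26940)/2 = 16976 km = 1.698×10⁷ m.
By Kepler's third law T = 2π√(a³/μ) = 2π × 3.503×10³ = 2.201×10⁴ s.
= 6.115 hours.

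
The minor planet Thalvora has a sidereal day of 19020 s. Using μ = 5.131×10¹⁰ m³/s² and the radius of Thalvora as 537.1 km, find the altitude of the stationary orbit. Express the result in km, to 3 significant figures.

h_sync ≈ 240 km

A synchronous orbit has period T, so by Kepler's third law a = (μT²/4π²)^(1/3).
μT²/4π² = 5.131×10¹⁰ × (1.902×10⁴)² / 39.48 = 4.702×10¹⁷ m³.
a = 7.776×10⁵ m = 777.60 km.
Altitude h = a − R = 777.60 − 537.1 = 240.50 km.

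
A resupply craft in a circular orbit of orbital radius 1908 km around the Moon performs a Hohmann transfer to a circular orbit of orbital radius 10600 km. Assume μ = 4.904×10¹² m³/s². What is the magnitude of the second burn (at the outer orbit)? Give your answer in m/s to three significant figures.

r₁ = 1908 km = 1.908×10⁶ m.
r₂ = 10600 km = 1.060×10⁷ m.
Transfer ellipse a_t = (r₁ + r₂)/2 = 6.254×10⁶ m.
At r₁: circular v_c1 = √(μ/r₁) = 1603 m/s; transfer-perilune v_p = √[μ(2/r₁ − 1/a_t)] = 2087 m/s.
At r₂: circular v_c2 = √(μ/r₂) = 680.2 m/s; transfer-apolune v_a = √[μ(2/r₂ − 1/a_t)] = 375.7 m/s.
Δv₂ = v_c2 − v_a = 304.5 m/s.

Δv ≈ 304 m/s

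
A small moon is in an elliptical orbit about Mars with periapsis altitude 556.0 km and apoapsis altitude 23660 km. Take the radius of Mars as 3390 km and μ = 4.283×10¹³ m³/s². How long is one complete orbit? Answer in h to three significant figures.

T ≈ 16.3 h

r_p = 3390 + 556.0 = 3946.0 km = 3.9460×10⁶ m.
r_a = 3390 + 23660 = 27050 km = 2.7050×10⁷ m.
Semi-major axis a = (r_p + r_a)/2 = (3946.0 + 27050)/2 = 15498 km = 1.550×10⁷ m.
By Kepler's third law T = 2π√(a³/μ) = 2π × 9.323×10³ = 5.858×10⁴ s.
= 16.27 h.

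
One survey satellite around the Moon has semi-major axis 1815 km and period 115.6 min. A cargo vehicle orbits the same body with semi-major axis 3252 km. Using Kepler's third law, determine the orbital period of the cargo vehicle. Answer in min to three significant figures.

Kepler's third law: T² ∝ a³, so T₂ = T₁ (a₂/a₁)^(3/2).
a₂/a₁ = 1.792, (a₂/a₁)^(3/2) = 2.398.
T₂ = 115.6 × 2.398 = 277.2 min.

T₂ ≈ 277 min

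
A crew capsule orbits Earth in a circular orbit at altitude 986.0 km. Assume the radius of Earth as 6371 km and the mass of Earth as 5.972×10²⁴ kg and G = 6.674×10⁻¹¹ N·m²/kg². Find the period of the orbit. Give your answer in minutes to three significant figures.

μ = GM = 6.674×10⁻¹¹ × 5.972×10²⁴ = 3.986×10¹⁴ m³/s².
r = 6371 + 986.0 = 7357.0 km = 7.3570×10⁶ m.
Kepler's third law: T = 2π√(r³/μ) = 2π√((7.357×10⁶)³ / 3.986×10¹⁴).
r³/μ = 9.991×10⁵ s², so T = 2π × 9.995×10² = 6.280×10³ s.
Converting: 6.280×10³ s ÷ 60.00 = 104.7 minutes.

T ≈ 105 minutes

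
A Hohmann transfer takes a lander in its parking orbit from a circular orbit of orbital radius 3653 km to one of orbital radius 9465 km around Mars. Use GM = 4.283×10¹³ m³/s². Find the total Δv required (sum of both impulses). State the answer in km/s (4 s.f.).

Δv_total ≈ 1.229 km/s

r₁ = 3653 km = 3.653×10⁶ m.
r₂ = 9465 km = 9.465×10⁶ m.
Transfer ellipse a_t = (r₁ + r₂)/2 = 6.559×10⁶ m.
At r₁: circular v_c1 = √(μ/r₁) = 3424 m/s; transfer-periapsis v_p = √[μ(2/r₁ − 1/a_t)] = 4113 m/s.
Δv₁ = v_p − v_c1 = 689.2 m/s.
At r₂: circular v_c2 = √(μ/r₂) = 2127 m/s; transfer-apoapsis v_a = √[μ(2/r₂ − 1/a_t)] = 1588 m/s.
Δv₂ = v_c2 − v_a = 539.7 m/s.
Total Δv = Δv₁ + Δv₂ = 1229 m/s = 1.229 km/s.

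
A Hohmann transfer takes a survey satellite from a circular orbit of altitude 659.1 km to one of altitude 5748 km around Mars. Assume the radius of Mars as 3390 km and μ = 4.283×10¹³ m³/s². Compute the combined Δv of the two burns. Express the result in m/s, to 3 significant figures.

Δv_total ≈ 1040 m/s

r₁ = 3390 + 659.1 = 4049.1 km = 4.0491×10⁶ m.
r₂ = 3390 + 5748 = 9138.0 km = 9.1380×10⁶ m.
Transfer ellipse a_t = (r₁ + r₂)/2 = 6.594×10⁶ m.
At r₁: circular v_c1 = √(μ/r₁) = 3252 m/s; transfer-periapsis v_p = √[μ(2/r₁ − 1/a_t)] = 3829 m/s.
Δv₁ = v_p − v_c1 = 576.5 m/s.
At r₂: circular v_c2 = √(μ/r₂) = 2165 m/s; transfer-apoapsis v_a = √[μ(2/r₂ − 1/a_t)] = 1697 m/s.
Δv₂ = v_c2 − v_a = 468.4 m/s.
Total Δv = Δv₁ + Δv₂ = 1045 m/s.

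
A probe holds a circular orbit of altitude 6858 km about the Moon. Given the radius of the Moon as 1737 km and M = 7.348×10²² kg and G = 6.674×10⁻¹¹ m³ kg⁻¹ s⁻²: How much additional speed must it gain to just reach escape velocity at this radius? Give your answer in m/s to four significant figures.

μ = GM = 6.674×10⁻¹¹ × 7.348×10²² = 4.904×10¹² m³/s².
r = 1737 + 6858 = 8595.0 km = 8.5950×10⁶ m.
Circular speed v_c = √(μ/r) = 755.4 m/s.
Escape speed v_esc = √(2μ/r) = √2 × v_c = 1068 m/s.
Δv = v_esc − v_c = 312.9 m/s.

Δv ≈ 312.9 m/s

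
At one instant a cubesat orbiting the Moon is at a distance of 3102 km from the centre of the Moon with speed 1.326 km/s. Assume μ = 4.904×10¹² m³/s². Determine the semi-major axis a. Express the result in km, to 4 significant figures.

a ≈ 3494 km

r = 3.102×10⁶ m.
Specific orbital energy ε = v²/2 − μ/r = (1326)²/2 − 4.904×10¹²/3.102×10⁶ = -7.018×10⁵ J/kg.
Since ε = −μ/(2a), a = −μ/(2ε) = 3.494×10⁶ m = 3494.0 km.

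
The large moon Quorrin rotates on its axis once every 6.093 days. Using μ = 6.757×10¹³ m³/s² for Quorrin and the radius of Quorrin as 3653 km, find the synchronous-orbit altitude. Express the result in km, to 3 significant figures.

T = 6.093 days = 5.264×10⁵ s.
A synchronous orbit has period T, so by Kepler's third law a = (μT²/4π²)^(1/3).
μT²/4π² = 6.757×10¹³ × (5.264×10⁵)² / 39.48 = 4.743×10²³ m³.
a = 7.799×10⁷ m = 77988 km.
Altitude h = a − R = 77988 − 3653 = 74335 km.

h_sync ≈ 74300 km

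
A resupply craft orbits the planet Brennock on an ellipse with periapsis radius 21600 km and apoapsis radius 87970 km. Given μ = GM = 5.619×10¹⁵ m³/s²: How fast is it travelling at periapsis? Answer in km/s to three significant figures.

v ≈ 20.4 km/s

Semi-major axis a = (r_p + r_a)/2 = 54785 km = 5.478×10⁷ m.
Vis-viva: v² = μ(2/r − 1/a) = 5.619×10¹⁵ × (9.259×10⁻⁸ − 1.825×10⁻⁸) = 4.177×10⁸ m²/s².
v = 20440 m/s = 20.44 km/s.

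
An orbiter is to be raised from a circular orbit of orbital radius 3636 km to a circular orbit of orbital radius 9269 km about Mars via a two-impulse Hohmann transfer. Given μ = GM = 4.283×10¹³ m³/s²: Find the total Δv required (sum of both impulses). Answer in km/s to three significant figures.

Δv_total ≈ 1.22 km/s

r₁ = 3636 km = 3.636×10⁶ m.
r₂ = 9269 km = 9.269×10⁶ m.
Transfer ellipse a_t = (r₁ + r₂)/2 = 6.452×10⁶ m.
At r₁: circular v_c1 = √(μ/r₁) = 3432 m/s; transfer-periapsis v_p = √[μ(2/r₁ − 1/a_t)] = 4114 m/s.
Δv₁ = v_p − v_c1 = 681.4 m/s.
At r₂: circular v_c2 = √(μ/r₂) = 2150 m/s; transfer-apoapsis v_a = √[μ(2/r₂ − 1/a_t)] = 1614 m/s.
Δv₂ = v_c2 − v_a = 536.0 m/s.
Total Δv = Δv₁ + Δv₂ = 1217 m/s = 1.217 km/s.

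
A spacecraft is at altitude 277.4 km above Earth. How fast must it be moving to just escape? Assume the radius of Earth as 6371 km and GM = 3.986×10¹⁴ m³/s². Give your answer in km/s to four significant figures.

r = 6371 + 277.4 = 6648.4 km = 6.6484×10⁶ m.
Escape speed v_esc = √(2μ/r) = √(2 × 3.986×10¹⁴ / 6.648×10⁶) = √(1.199×10⁸) = 10950 m/s.
= 10.95 km/s.

v_esc ≈ 10.95 km/s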